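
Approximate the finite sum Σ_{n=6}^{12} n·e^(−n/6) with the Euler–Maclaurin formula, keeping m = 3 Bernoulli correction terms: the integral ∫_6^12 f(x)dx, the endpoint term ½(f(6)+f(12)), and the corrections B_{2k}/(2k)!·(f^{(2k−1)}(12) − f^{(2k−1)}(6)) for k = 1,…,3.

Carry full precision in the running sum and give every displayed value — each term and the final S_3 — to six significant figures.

S_3 ≈ 13.7755

∫_6^12 x·e^(−x/6) dx evaluates to 11.8711.
Endpoint term: (f(6) + f(12))/2 = (2.20728 + 1.62402)/2 = 1.91565.
Integral + boundary = 13.7868.
Correction k=1: B_{2}/2! · (f^{(1)}(12) − f^{(1)}(6)) = 1/12 · (-0.135335 − 0.00000) = -0.0112779.
After k=1: 13.7755.
Correction k=2: B_{4}/4! · (f^{(3)}(12) − f^{(3)}(6)) = −1/720 · (0.00375931 − 0.0204377) = 2.31645e-05.
After k=2: 13.7755.
Correction k=3: B_{6}/6! · (f^{(5)}(12) − f^{(5)}(6)) = 1/30240 · (0.000313276 − 0.00113543) = -2.71876e-08.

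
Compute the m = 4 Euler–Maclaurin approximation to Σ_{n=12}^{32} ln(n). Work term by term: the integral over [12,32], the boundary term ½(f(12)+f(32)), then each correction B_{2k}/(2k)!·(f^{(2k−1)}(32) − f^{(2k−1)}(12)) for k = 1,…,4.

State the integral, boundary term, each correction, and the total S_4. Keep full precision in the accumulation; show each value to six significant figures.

S_4 ≈ 64.0557

∫_12^32 ln(x) dx evaluates to 61.0847.
Boundary: ½(f(12) + f(32)) = ½(2.48491 + 3.46574) = 2.97532.
So far: 64.0600.
Correction k=1: B_{2}/2! · (f^{(1)}(32) − f^{(1)}(12)) = 1/12 · (0.0312500 − 0.0833333) = -0.00434028.
Running total after k=1: 64.0557.
Correction k=2: B_{4}/4! · (f^{(3)}(32) − f^{(3)}(12)) = −1/720 · (6.10352e-05 − 0.00115741) = 1.52274e-06.
Running total after k=2: 64.0557.
Correction k=3: B_{6}/6! · (f^{(5)}(32) − f^{(5)}(12)) = 1/30240 · (7.15256e-07 − 9.64506e-05) = -3.16585e-09.
Running total after k=3: 64.0557.
Correction k=4: B_{8}/8! · (f^{(7)}(32) − f^{(7)}(12)) = −1/1209600 · (2.09548e-08 − 2.00939e-05) = 1.65947e-11.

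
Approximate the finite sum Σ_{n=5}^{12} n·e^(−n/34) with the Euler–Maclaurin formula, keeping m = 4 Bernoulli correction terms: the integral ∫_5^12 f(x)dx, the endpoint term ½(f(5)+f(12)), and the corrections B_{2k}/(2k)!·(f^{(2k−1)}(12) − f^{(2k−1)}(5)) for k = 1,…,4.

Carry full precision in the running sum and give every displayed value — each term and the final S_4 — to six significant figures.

∫_5^12 x·e^(−x/34) dx evaluates to 45.7651.
Boundary: ½(f(5) + f(12)) = ½(4.31622 + 8.43142) = 6.37382.
Running total after boundary: 52.1389.
Correction k=1: B_{2}/2! · (f^{(1)}(12) − f^{(1)}(5)) = 1/12 · (0.454636 − 0.736296) = -0.0234717.
After k=1: 52.1155.
Correction k=2: B_{4}/4! · (f^{(3)}(12) − f^{(3)}(5)) = −1/720 · (0.00160889 − 0.00213043) = 7.24372e-07.
After k=2: 52.1155.
Correction k=3: B_{6}/6! · (f^{(5)}(12) − f^{(5)}(5)) = 1/30240 · (2.44333e-06 − 3.13489e-06) = -2.28691e-11.
After k=3: 52.1155.
Correction k=4: B_{8}/8! · (f^{(7)}(12) − f^{(7)}(5)) = −1/1209600 · (3.02326e-09 − 3.82945e-09) = 6.66494e-16.

S_4 ≈ 52.1155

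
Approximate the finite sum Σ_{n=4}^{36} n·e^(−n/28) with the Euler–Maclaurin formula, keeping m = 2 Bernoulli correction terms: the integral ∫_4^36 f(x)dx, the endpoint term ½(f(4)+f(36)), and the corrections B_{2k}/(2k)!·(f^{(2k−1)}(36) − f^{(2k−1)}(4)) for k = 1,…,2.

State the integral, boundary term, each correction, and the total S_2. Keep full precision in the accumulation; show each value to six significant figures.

S_2 ≈ 287.960

∫_4^36 x·e^(−x/28) dx evaluates to 281.319.
Boundary: ½(f(4) + f(36)) = ½(3.46751 + 9.95231) = 6.70991.
So far: 288.029.
Correction k=1: B_{2}/2! · (f^{(1)}(36) − f^{(1)}(4)) = 1/12 · (-0.0789866 − 0.743038) = -0.0685021.
Running total after k=1: 287.960.
Correction k=2: B_{4}/4! · (f^{(3)}(36) − f^{(3)}(4)) = −1/720 · (0.000604489 − 0.00315918) = 3.54818e-06.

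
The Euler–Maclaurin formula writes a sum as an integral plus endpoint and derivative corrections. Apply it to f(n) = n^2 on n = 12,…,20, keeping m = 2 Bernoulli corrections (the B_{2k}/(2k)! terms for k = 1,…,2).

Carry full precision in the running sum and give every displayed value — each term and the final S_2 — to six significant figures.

The integral term ∫_12^20 x^2 dx = 2090.67.
Boundary: ½(f(12) + f(20)) = ½(144.000 + 400.000) = 272.000.
Integral + boundary = 2362.67.
k=1: B_{2}/(2)! × [f^{(1)}(20) − f^{(1)}(12)] = 1/12 × (40.0000 − 24.0000) = 1.33333.
Running total after k=1: 2364.00.
k=2: B_{4}/(4)! × [f^{(3)}(20) − f^{(3)}(12)] = −1/720 × (0.00000 − 0.00000) = 0.00000.

S_2 ≈ 2364.00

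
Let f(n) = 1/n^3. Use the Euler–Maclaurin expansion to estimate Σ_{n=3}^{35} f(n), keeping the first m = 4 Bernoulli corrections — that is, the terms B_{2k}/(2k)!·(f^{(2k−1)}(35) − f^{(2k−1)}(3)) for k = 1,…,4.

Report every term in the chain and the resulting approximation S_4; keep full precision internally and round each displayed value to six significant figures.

S_4 ≈ 0.0766597

∫_3^35 1/x^3 dx evaluates to 0.0551474.
Endpoint term: (f(3) + f(35))/2 = (0.0370370 + 2.33236e-05)/2 = 0.0185302.
Integral + boundary = 0.0736776.
Correction k=1: B_{2}/2! · (f^{(1)}(35) − f^{(1)}(3)) = 1/12 · (-1.99917e-06 − (-0.0370370)) = 0.00308625.
Running total after k=1: 0.0767638.
Correction k=2: B_{4}/4! · (f^{(3)}(35) − f^{(3)}(3)) = −1/720 · (-3.26395e-08 − (-0.0823045)) = -0.000114312.
Running total after k=2: 0.0766495.
Correction k=3: B_{6}/6! · (f^{(5)}(35) − f^{(5)}(3)) = 1/30240 · (-1.11907e-09 − (-0.384088)) = 1.27013e-05.
Running total after k=3: 0.0766622.
Correction k=4: B_{8}/8! · (f^{(7)}(35) − f^{(7)}(3)) = −1/1209600 · (-6.57737e-11 − (-3.07270)) = -2.54026e-06.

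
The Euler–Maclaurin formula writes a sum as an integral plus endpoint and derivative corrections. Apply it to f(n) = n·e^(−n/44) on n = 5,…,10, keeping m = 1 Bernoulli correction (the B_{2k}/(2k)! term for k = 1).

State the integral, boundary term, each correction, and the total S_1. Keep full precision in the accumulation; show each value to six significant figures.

Integral: ∫_5^10 x·e^(−x/44) dx = 31.4404.
½[f(5) + f(10)] = ½[4.46291 + 7.96703] = 6.21497.
So far: 37.6553.
Order-1 term: 1/12 · (0.615634 − 0.791153) = -0.0146265.

S_1 ≈ 37.6407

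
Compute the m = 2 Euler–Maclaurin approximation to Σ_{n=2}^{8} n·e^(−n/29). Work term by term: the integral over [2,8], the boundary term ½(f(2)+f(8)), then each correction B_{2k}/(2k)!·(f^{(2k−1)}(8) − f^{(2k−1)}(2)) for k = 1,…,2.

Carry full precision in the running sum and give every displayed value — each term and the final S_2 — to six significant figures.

S_2 ≈ 28.7134

Integral: ∫_2^8 x·e^(−x/29) dx = 24.7710.
Endpoint term: (f(2) + f(8))/2 = (1.86672 + 6.07134)/2 = 3.96903.
Integral + boundary = 28.7401.
Correction k=1: B_{2}/2! · (f^{(1)}(8) − f^{(1)}(2)) = 1/12 · (0.549561 − 0.868989) = -0.0266190.
Partial sum through k=1: 28.7134.
Correction k=2: B_{4}/4! · (f^{(3)}(8) − f^{(3)}(2)) = −1/720 · (0.00245826 − 0.00325292) = 1.10370e-06.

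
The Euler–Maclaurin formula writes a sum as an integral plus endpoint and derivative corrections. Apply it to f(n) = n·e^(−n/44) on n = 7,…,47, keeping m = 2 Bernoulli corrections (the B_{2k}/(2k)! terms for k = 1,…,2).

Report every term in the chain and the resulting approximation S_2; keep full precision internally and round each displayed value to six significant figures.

The integral term ∫_7^47 x·e^(−x/44) dx = 538.044.
Endpoint term: (f(7) + f(47))/2 = (5.97043 + 16.1507)/2 = 11.0606.
Integral + boundary = 549.105.
Correction k=1: B_{2}/2! · (f^{(1)}(47) − f^{(1)}(7)) = 1/12 · (-0.0234295 − 0.717227) = -0.0617214.
Partial sum through k=1: 549.043.
Correction k=2: B_{4}/4! · (f^{(3)}(47) − f^{(3)}(7)) = −1/720 · (0.000342890 − 0.00125158) = 1.26207e-06.

S_2 ≈ 549.043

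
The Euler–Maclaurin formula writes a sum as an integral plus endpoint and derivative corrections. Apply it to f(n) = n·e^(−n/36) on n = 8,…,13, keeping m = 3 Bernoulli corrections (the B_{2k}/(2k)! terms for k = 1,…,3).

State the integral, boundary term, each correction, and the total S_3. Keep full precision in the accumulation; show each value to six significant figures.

Integral: ∫_8^13 x·e^(−x/36) dx = 39.0337.
Boundary: ½(f(8) + f(13)) = ½(6.40590 + 9.05972) = 7.73281.
So far: 46.7665.
Correction k=1: B_{2}/2! · (f^{(1)}(13) − f^{(1)}(8)) = 1/12 · (0.445243 − 0.622796) = -0.0147961.
After k=1: 46.7517.
Correction k=2: B_{4}/4! · (f^{(3)}(13) − f^{(3)}(8)) = −1/720 · (0.00141902 − 0.00171626) = 4.12835e-07.
After k=2: 46.7517.
Correction k=3: B_{6}/6! · (f^{(5)}(13) − f^{(5)}(8)) = 1/30240 · (1.92475e-06 − 2.27775e-06) = -1.16731e-11.

S_3 ≈ 46.7517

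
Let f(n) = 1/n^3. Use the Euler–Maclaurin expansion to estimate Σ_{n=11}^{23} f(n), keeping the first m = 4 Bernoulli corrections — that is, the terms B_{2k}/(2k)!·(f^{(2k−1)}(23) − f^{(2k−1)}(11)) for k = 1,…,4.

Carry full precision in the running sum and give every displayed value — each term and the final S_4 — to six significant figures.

Integral: ∫_11^23 1/x^3 dx = 0.00318705.
½[f(11) + f(23)] = ½[0.000751315 + 8.21895e-05] = 0.000416752.
Running total after boundary: 0.00360380.
k=1: B_{2}/(2)! × [f^{(1)}(23) − f^{(1)}(11)] = 1/12 × (-1.07204e-05 − (-0.000204904)) = 1.61820e-05.
After k=1: 0.00361999.
k=2: B_{4}/(4)! × [f^{(3)}(23) − f^{(3)}(11)] = −1/720 × (-4.05307e-07 − (-3.38684e-05)) = -4.64766e-08.
After k=2: 0.00361994.
k=3: B_{6}/(6)! × [f^{(5)}(23) − f^{(5)}(11)] = 1/30240 × (-3.21794e-08 − (-1.17560e-05)) = 3.87692e-10.
After k=3: 0.00361994.
k=4: B_{8}/(8)! × [f^{(7)}(23) − f^{(7)}(11)] = −1/1209600 × (-4.37980e-09 − (-6.99530e-06)) = -5.77953e-12.

S_4 ≈ 0.00361994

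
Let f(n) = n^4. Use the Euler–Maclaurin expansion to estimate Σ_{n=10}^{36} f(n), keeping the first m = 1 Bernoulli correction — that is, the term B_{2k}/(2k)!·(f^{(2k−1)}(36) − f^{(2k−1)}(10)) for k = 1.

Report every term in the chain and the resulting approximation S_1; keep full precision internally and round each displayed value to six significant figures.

S_1 ≈ 1.29333e+07

Integral: ∫_10^36 x^4 dx = 1.20732e+07.
½[f(10) + f(36)] = ½[10000.0 + 1.67962e+06] = 844808.
So far: 1.29180e+07.
Correction k=1: B_{2}/2! · (f^{(1)}(36) − f^{(1)}(10)) = 1/12 · (186624 − 4000.00) = 15218.7.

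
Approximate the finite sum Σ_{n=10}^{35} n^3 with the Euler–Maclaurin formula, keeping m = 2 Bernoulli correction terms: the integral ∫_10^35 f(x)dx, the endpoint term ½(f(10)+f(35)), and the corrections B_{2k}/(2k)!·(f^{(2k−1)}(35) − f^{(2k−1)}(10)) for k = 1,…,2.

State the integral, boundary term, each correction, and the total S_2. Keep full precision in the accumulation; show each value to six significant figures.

Integral: ∫_10^35 x^3 dx = 372656.
Endpoint term: (f(10) + f(35))/2 = (1000.00 + 42875.0)/2 = 21937.5.
So far: 394594.
Correction k=1: B_{2}/2! · (f^{(1)}(35) − f^{(1)}(10)) = 1/12 · (3675.00 − 300.000) = 281.250.
After k=1: 394875.
Correction k=2: B_{4}/4! · (f^{(3)}(35) − f^{(3)}(10)) = −1/720 · (6.00000 − 6.00000) = 0.00000.

S_2 ≈ 394875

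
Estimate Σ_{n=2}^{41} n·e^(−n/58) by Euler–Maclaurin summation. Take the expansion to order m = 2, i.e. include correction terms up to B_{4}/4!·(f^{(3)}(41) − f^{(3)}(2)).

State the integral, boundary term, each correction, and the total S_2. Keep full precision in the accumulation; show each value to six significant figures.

S_2 ≈ 541.260

∫_2^41 x·e^(−x/58) dx evaluates to 530.250.
Endpoint term: (f(2) + f(41))/2 = (1.93221 + 20.2201)/2 = 11.0761.
Integral + boundary = 541.326.
Correction k=1: B_{2}/2! · (f^{(1)}(41) − f^{(1)}(2)) = 1/12 · (0.144551 − 0.932791) = -0.0656867.
Running total after k=1: 541.260.
Correction k=2: B_{4}/4! · (f^{(3)}(41) − f^{(3)}(2)) = −1/720 · (0.000336176 − 0.000851665) = 7.15957e-07.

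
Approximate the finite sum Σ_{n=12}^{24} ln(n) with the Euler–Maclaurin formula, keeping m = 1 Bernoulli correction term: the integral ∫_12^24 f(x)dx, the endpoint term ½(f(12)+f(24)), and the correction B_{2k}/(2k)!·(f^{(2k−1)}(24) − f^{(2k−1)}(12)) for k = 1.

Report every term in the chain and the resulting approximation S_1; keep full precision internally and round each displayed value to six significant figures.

The integral term ∫_12^24 ln(x) dx = 34.4544.
Boundary: ½(f(12) + f(24)) = ½(2.48491 + 3.17805) = 2.83148.
So far: 37.2859.
k=1: B_{2}/(2)! × [f^{(1)}(24) − f^{(1)}(12)] = 1/12 × (0.0416667 − 0.0833333) = -0.00347222.

S_1 ≈ 37.2824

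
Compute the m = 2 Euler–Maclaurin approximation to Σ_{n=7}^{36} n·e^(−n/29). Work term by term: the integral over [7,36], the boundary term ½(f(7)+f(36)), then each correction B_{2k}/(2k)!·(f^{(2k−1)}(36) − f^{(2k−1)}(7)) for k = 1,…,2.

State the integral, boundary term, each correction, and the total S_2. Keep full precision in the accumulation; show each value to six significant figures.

S_2 ≈ 283.266

The integral term ∫_7^36 x·e^(−x/29) dx = 275.370.
½[f(7) + f(36)] = ½[5.49881 + 10.4035] = 7.95114.
Running total after boundary: 283.321.
k=1: B_{2}/(2)! × [f^{(1)}(36) − f^{(1)}(7)] = 1/12 × (-0.0697551 − 0.595930) = -0.0554737.
Running total after k=1: 283.266.
k=2: B_{4}/(4)! × [f^{(3)}(36) − f^{(3)}(7)] = −1/720 × (0.000604299 − 0.00257671) = 2.73947e-06.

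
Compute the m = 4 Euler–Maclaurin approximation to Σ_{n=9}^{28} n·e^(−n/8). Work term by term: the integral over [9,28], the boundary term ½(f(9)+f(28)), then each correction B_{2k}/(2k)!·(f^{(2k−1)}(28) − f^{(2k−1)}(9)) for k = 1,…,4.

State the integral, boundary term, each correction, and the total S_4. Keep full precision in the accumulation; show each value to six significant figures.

S_4 ≈ 37.3367

∫_9^28 x·e^(−x/8) dx evaluates to 35.4559.
Boundary: ½(f(9) + f(28)) = ½(2.92187 + 0.845527) = 1.88370.
Running total after boundary: 37.3396.
k=1: B_{2}/(2)! × [f^{(1)}(28) − f^{(1)}(9)] = 1/12 × (-0.0754935 − (-0.0405816)) = -0.00290933.
Partial sum through k=1: 37.3367.
k=2: B_{4}/(4)! × [f^{(3)}(28) − f^{(3)}(9)] = −1/720 × (-0.000235917 − 0.00951130) = 1.35378e-05.
Partial sum through k=2: 37.3367.
k=3: B_{6}/(6)! × [f^{(5)}(28) − f^{(5)}(9)] = 1/30240 × (1.10586e-05 − 0.000307136) = -9.79091e-09.
Partial sum through k=3: 37.3367.
k=4: B_{8}/(8)! × [f^{(7)}(28) − f^{(7)}(9)] = −1/1209600 × (4.03179e-07 − 7.27590e-06) = 5.68181e-12.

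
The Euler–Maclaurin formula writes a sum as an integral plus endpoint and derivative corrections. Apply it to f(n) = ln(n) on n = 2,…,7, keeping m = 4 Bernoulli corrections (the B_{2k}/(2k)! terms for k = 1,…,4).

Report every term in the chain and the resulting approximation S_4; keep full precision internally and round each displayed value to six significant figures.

∫_2^7 ln(x) dx evaluates to 7.23508.
Endpoint term: (f(2) + f(7))/2 = (0.693147 + 1.94591)/2 = 1.31953.
Running total after boundary: 8.55461.
k=1: B_{2}/(2)! × [f^{(1)}(7) − f^{(1)}(2)] = 1/12 × (0.142857 − 0.500000) = -0.0297619.
Partial sum through k=1: 8.52484.
k=2: B_{4}/(4)! × [f^{(3)}(7) − f^{(3)}(2)] = −1/720 × (0.00583090 − 0.250000) = 0.000339124.
Partial sum through k=2: 8.52518.
k=3: B_{6}/(6)! × [f^{(5)}(7) − f^{(5)}(2)] = 1/30240 × (0.00142798 − 0.750000) = -2.47544e-05.
Partial sum through k=3: 8.52516.
k=4: B_{8}/(8)! × [f^{(7)}(7) − f^{(7)}(2)] = −1/1209600 × (0.000874271 − 5.62500) = 4.64957e-06.

S_4 ≈ 8.52516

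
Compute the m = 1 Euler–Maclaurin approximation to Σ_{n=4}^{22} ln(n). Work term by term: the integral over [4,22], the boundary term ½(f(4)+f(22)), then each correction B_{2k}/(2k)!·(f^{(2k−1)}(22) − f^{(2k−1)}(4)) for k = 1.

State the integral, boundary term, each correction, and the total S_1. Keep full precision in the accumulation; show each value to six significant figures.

Integral: ∫_4^22 ln(x) dx = 44.4578.
Boundary: ½(f(4) + f(22)) = ½(1.38629 + 3.09104) = 2.23867.
Integral + boundary = 46.6964.
Order-1 term: 1/12 · (0.0454545 − 0.250000) = -0.0170455.

S_1 ≈ 46.6794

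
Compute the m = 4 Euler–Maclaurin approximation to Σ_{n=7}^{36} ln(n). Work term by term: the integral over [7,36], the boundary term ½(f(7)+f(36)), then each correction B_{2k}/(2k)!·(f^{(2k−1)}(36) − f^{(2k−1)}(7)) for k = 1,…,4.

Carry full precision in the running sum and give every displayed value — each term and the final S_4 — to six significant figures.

S_4 ≈ 89.1404

The integral term ∫_7^36 ln(x) dx = 86.3853.
Endpoint term: (f(7) + f(36))/2 = (1.94591 + 3.58352)/2 = 2.76471.
Running total after boundary: 89.1500.
k=1: B_{2}/(2)! × [f^{(1)}(36) − f^{(1)}(7)] = 1/12 × (0.0277778 − 0.142857) = -0.00958995.
Running total after k=1: 89.1404.
k=2: B_{4}/(4)! × [f^{(3)}(36) − f^{(3)}(7)] = −1/720 × (4.28669e-05 − 0.00583090) = 8.03894e-06.
Running total after k=2: 89.1404.
k=3: B_{6}/(6)! × [f^{(5)}(36) − f^{(5)}(7)] = 1/30240 × (3.96916e-07 − 0.00142798) = -4.72083e-08.
Running total after k=3: 89.1404.
k=4: B_{8}/(8)! × [f^{(7)}(36) − f^{(7)}(7)] = −1/1209600 × (9.18787e-09 − 0.000874271) = 7.22770e-10.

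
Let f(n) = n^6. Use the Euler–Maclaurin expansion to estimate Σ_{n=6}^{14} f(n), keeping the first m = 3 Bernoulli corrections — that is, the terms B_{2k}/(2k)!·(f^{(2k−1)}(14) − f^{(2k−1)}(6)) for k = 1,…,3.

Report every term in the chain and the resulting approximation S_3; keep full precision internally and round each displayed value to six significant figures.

S_3 ≈ 1.90718e+07

Integral: ∫_6^14 x^6 dx = 1.50191e+07.
½[f(6) + f(14)] = ½[46656.0 + 7.52954e+06] = 3.78810e+06.
So far: 1.88072e+07.
Correction k=1: B_{2}/2! · (f^{(1)}(14) − f^{(1)}(6)) = 1/12 · (3.22694e+06 − 46656.0) = 265024.
After k=1: 1.90722e+07.
Correction k=2: B_{4}/4! · (f^{(3)}(14) − f^{(3)}(6)) = −1/720 · (329280 − 25920.0) = -421.333.
After k=2: 1.90718e+07.
Correction k=3: B_{6}/6! · (f^{(5)}(14) − f^{(5)}(6)) = 1/30240 · (10080.0 − 4320.00) = 0.190476.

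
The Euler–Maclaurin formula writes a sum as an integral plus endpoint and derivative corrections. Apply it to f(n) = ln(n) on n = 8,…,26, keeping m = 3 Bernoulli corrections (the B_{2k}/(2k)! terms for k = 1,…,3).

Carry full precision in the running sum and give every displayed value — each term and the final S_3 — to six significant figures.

∫_8^26 ln(x) dx evaluates to 50.0750.
½[f(8) + f(26)] = ½[2.07944 + 3.25810] = 2.66877.
Integral + boundary = 52.7437.
Correction k=1: B_{2}/2! · (f^{(1)}(26) − f^{(1)}(8)) = 1/12 · (0.0384615 − 0.125000) = -0.00721154.
Running total after k=1: 52.7365.
Correction k=2: B_{4}/4! · (f^{(3)}(26) − f^{(3)}(8)) = −1/720 · (0.000113792 − 0.00390625) = 5.26730e-06.
Running total after k=2: 52.7365.
Correction k=3: B_{6}/6! · (f^{(5)}(26) − f^{(5)}(8)) = 1/30240 · (2.01997e-06 − 0.000732422) = -2.41535e-08.

S_3 ≈ 52.7365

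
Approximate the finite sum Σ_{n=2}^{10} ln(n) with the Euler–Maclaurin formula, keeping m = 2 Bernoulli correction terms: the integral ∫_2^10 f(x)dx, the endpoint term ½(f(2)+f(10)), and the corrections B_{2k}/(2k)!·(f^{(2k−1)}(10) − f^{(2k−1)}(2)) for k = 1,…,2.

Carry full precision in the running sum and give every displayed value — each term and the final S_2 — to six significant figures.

S_2 ≈ 15.1044

Integral: ∫_2^10 ln(x) dx = 13.6396.
½[f(2) + f(10)] = ½[0.693147 + 2.30259] = 1.49787.
Running total after boundary: 15.1374.
Correction k=1: B_{2}/2! · (f^{(1)}(10) − f^{(1)}(2)) = 1/12 · (0.100000 − 0.500000) = -0.0333333.
Running total after k=1: 15.1041.
Correction k=2: B_{4}/4! · (f^{(3)}(10) − f^{(3)}(2)) = −1/720 · (0.00200000 − 0.250000) = 0.000344444.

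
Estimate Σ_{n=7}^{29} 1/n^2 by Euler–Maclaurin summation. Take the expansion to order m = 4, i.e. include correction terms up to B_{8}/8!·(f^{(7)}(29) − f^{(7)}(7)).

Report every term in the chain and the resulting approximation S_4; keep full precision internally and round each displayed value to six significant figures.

The integral term ∫_7^29 1/x^2 dx = 0.108374.
½[f(7) + f(29)] = ½[0.0204082 + 0.00118906] = 0.0107986.
So far: 0.119173.
Order-1 term: 1/12 · (-8.20042e-05 − (-0.00583090)) = 0.000479075.
Partial sum through k=1: 0.119652.
Order-2 term: −1/720 · (-1.17010e-06 − (-0.00142798)) = -1.98168e-06.
Partial sum through k=2: 0.119650.
Order-3 term: 1/30240 · (-4.17394e-08 − (-0.000874271)) = 2.89097e-08.
Partial sum through k=3: 0.119650.
Order-4 term: −1/1209600 · (-2.77932e-09 − (-0.000999167)) = -8.26029e-10.

S_4 ≈ 0.119650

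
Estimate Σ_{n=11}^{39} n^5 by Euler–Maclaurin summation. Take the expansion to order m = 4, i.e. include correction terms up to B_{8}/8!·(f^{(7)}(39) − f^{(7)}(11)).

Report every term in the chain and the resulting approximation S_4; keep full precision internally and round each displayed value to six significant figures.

S_4 ≈ 6.32312e+08

The integral term ∫_11^39 x^5 dx = 5.86162e+08.
Boundary: ½(f(11) + f(39)) = ½(161051 + 9.02242e+07) = 4.51926e+07.
So far: 6.31355e+08.
Order-1 term: 1/12 · (1.15672e+07 − 73205.0) = 957833.
Partial sum through k=1: 6.32312e+08.
Order-2 term: −1/720 · (91260.0 − 7260.00) = -116.667.
Partial sum through k=2: 6.32312e+08.
Order-3 term: 1/30240 · (120.000 − 120.000) = 0.00000.
Partial sum through k=3: 6.32312e+08.
Order-4 term: −1/1209600 · (0.00000 − 0.00000) = 0.00000.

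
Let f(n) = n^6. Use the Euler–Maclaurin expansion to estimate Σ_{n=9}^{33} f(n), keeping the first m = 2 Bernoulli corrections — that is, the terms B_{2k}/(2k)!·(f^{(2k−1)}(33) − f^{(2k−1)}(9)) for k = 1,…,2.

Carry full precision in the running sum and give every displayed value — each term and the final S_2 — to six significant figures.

∫_9^33 x^6 dx evaluates to 6.08767e+09.
Boundary: ½(f(9) + f(33)) = ½(531441 + 1.29147e+09) = 6.46000e+08.
Integral + boundary = 6.73367e+09.
Order-1 term: 1/12 · (2.34812e+08 − 354294) = 1.95382e+07.
Partial sum through k=1: 6.75320e+09.
Order-2 term: −1/720 · (4.31244e+06 − 87480.0) = -5868.00.

S_2 ≈ 6.75320e+09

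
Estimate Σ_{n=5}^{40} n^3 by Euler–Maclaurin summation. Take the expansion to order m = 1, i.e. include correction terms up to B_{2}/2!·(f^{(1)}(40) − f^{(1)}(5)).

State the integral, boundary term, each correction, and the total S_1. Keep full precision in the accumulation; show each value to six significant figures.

S_1 ≈ 672300

Integral: ∫_5^40 x^3 dx = 639844.
Boundary: ½(f(5) + f(40)) = ½(125.000 + 64000.0) = 32062.5.
Integral + boundary = 671906.
k=1: B_{2}/(2)! × [f^{(1)}(40) − f^{(1)}(5)] = 1/12 × (4800.00 − 75.0000) = 393.750.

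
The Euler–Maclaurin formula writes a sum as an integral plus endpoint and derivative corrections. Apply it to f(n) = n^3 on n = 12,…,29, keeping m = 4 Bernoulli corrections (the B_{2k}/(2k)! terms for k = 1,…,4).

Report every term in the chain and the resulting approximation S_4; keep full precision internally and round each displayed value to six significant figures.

∫_12^29 x^3 dx evaluates to 171636.
Boundary: ½(f(12) + f(29)) = ½(1728.00 + 24389.0) = 13058.5.
Integral + boundary = 184695.
k=1: B_{2}/(2)! × [f^{(1)}(29) − f^{(1)}(12)] = 1/12 × (2523.00 − 432.000) = 174.250.
Running total after k=1: 184869.
k=2: B_{4}/(4)! × [f^{(3)}(29) − f^{(3)}(12)] = −1/720 × (6.00000 − 6.00000) = 0.00000.
Running total after k=2: 184869.
k=3: B_{6}/(6)! × [f^{(5)}(29) − f^{(5)}(12)] = 1/30240 × (0.00000 − 0.00000) = 0.00000.
Running total after k=3: 184869.
k=4: B_{8}/(8)! × [f^{(7)}(29) − f^{(7)}(12)] = −1/1209600 × (0.00000 − 0.00000) = 0.00000.

S_4 ≈ 184869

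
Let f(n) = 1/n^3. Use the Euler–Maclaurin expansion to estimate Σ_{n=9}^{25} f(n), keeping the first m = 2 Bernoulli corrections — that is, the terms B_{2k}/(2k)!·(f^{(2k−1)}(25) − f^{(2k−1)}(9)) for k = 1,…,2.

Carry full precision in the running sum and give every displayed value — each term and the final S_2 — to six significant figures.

S_2 ≈ 0.00612802

∫_9^25 1/x^3 dx evaluates to 0.00537284.
½[f(9) + f(25)] = ½[0.00137174 + 6.40000e-05] = 0.000717871.
So far: 0.00609071.
Correction k=1: B_{2}/2! · (f^{(1)}(25) − f^{(1)}(9)) = 1/12 · (-7.68000e-06 − (-0.000457247)) = 3.74639e-05.
Running total after k=1: 0.00612817.
Correction k=2: B_{4}/4! · (f^{(3)}(25) − f^{(3)}(9)) = −1/720 · (-2.45760e-07 − (-0.000112901)) = -1.56465e-07.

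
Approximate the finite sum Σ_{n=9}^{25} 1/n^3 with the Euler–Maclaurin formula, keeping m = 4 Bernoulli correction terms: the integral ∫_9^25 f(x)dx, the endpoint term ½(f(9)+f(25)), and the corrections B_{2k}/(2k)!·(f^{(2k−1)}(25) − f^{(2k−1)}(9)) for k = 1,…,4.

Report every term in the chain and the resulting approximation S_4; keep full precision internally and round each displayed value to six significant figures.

∫_9^25 1/x^3 dx evaluates to 0.00537284.
Endpoint term: (f(9) + f(25))/2 = (0.00137174 + 6.40000e-05)/2 = 0.000717871.
So far: 0.00609071.
Order-1 term: 1/12 · (-7.68000e-06 − (-0.000457247)) = 3.74639e-05.
After k=1: 0.00612817.
Order-2 term: −1/720 · (-2.45760e-07 − (-0.000112901)) = -1.56465e-07.
After k=2: 0.00612802.
Order-3 term: 1/30240 · (-1.65151e-08 − (-5.85410e-05)) = 1.93533e-09.
After k=3: 0.00612802.
Order-4 term: −1/1209600 · (-1.90254e-09 − (-5.20365e-05)) = -4.30180e-11.

S_4 ≈ 0.00612802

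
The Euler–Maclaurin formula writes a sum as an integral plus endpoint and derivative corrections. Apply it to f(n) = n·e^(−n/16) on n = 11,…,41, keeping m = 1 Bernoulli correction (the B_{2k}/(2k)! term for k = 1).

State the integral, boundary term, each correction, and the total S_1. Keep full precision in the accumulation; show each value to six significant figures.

S_1 ≈ 151.221

Integral: ∫_11^41 x·e^(−x/16) dx = 146.897.
½[f(11) + f(41)] = ½[5.53115 + 3.16158] = 4.34636.
Integral + boundary = 151.244.
Order-1 term: 1/12 · (-0.120487 − 0.157135) = -0.0231352.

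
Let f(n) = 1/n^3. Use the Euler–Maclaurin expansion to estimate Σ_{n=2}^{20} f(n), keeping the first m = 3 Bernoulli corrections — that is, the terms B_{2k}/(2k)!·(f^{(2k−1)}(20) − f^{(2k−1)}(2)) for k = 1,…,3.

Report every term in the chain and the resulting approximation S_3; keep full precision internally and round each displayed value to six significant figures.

S_3 ≈ 0.200959

∫_2^20 1/x^3 dx evaluates to 0.123750.
½[f(2) + f(20)] = ½[0.125000 + 0.000125000] = 0.0625625.
Integral + boundary = 0.186312.
Order-1 term: 1/12 · (-1.87500e-05 − (-0.187500)) = 0.0156234.
Partial sum through k=1: 0.201936.
Order-2 term: −1/720 · (-9.37500e-07 − (-0.937500)) = -0.00130208.
Partial sum through k=2: 0.200634.
Order-3 term: 1/30240 · (-9.84375e-08 − (-9.84375)) = 0.000325521.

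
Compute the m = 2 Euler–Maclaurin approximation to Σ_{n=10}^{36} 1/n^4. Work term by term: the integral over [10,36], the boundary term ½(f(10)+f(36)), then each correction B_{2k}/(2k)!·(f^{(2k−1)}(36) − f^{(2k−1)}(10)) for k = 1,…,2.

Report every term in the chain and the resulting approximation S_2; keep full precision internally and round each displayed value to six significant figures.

∫_10^36 1/x^4 dx evaluates to 0.000326189.
Boundary: ½(f(10) + f(36)) = ½(0.000100000 + 5.95374e-07) = 5.02977e-05.
Integral + boundary = 0.000376487.
k=1: B_{2}/(2)! × [f^{(1)}(36) − f^{(1)}(10)] = 1/12 × (-6.61527e-08 − (-4.00000e-05)) = 3.32782e-06.
Running total after k=1: 0.000379814.
k=2: B_{4}/(4)! × [f^{(3)}(36) − f^{(3)}(10)] = −1/720 × (-1.53131e-09 − (-1.20000e-05)) = -1.66645e-08.

S_2 ≈ 0.000379798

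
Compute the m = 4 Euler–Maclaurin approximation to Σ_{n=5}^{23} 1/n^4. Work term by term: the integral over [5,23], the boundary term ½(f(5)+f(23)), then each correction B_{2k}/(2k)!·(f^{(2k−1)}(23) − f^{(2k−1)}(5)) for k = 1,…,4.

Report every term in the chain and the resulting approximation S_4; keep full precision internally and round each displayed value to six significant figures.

The integral term ∫_5^23 1/x^4 dx = 0.00263927.
½[f(5) + f(23)] = ½[0.00160000 + 3.57346e-06] = 0.000801787.
Integral + boundary = 0.00344106.
Order-1 term: 1/12 · (-6.21471e-07 − (-0.00128000)) = 0.000106615.
After k=1: 0.00354767.
Order-2 term: −1/720 · (-3.52441e-08 − (-0.00153600)) = -2.13328e-06.
After k=2: 0.00354554.
Order-3 term: 1/30240 · (-3.73094e-09 − (-0.00344064)) = 1.13778e-07.
After k=3: 0.00354565.
Order-4 term: −1/1209600 · (-6.34754e-10 − (-0.0123863)) = -1.02400e-08.

S_4 ≈ 0.00354564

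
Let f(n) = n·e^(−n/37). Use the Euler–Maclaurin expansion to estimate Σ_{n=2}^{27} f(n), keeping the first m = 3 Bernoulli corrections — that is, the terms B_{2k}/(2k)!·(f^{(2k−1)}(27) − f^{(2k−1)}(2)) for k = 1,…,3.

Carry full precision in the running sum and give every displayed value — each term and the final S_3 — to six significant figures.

S_3 ≈ 232.993

Integral: ∫_2^27 x·e^(−x/37) dx = 225.602.
Endpoint term: (f(2) + f(27))/2 = (1.89476 + 13.0151)/2 = 7.45491.
So far: 233.057.
Order-1 term: 1/12 · (0.130281 − 0.896171) = -0.0638242.
Partial sum through k=1: 232.993.
Order-2 term: −1/720 · (0.000799386 − 0.00203867) = 1.72122e-06.
Partial sum through k=2: 232.993.
Order-3 term: 1/30240 · (1.09833e-06 − 2.50016e-06) = -4.63568e-11.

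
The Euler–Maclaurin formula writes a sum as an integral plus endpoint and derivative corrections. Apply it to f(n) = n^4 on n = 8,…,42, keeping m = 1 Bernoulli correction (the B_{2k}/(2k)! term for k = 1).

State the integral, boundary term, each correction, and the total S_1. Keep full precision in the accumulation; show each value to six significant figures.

∫_8^42 x^4 dx evaluates to 2.61317e+07.
Endpoint term: (f(8) + f(42))/2 = (4096.00 + 3.11170e+06)/2 = 1.55790e+06.
So far: 2.76896e+07.
k=1: B_{2}/(2)! × [f^{(1)}(42) − f^{(1)}(8)] = 1/12 × (296352 − 2048.00) = 24525.3.

S_1 ≈ 2.77141e+07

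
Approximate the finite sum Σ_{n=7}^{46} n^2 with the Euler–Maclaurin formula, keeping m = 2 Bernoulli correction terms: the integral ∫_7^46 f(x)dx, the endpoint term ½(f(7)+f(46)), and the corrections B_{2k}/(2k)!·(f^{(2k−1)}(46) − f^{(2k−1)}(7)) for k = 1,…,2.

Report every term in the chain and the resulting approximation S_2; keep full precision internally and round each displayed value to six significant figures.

Integral: ∫_7^46 x^2 dx = 32331.0.
Boundary: ½(f(7) + f(46)) = ½(49.0000 + 2116.00) = 1082.50.
So far: 33413.5.
Order-1 term: 1/12 · (92.0000 − 14.0000) = 6.50000.
Running total after k=1: 33420.0.
Order-2 term: −1/720 · (0.00000 − 0.00000) = 0.00000.

S_2 ≈ 33420.0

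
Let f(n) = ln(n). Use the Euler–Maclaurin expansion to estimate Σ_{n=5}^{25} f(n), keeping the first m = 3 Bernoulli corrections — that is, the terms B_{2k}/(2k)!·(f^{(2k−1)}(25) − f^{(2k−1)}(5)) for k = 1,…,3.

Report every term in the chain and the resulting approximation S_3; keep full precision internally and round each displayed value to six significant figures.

∫_5^25 ln(x) dx evaluates to 52.4247.
Endpoint term: (f(5) + f(25))/2 = (1.60944 + 3.21888)/2 = 2.41416.
Integral + boundary = 54.8389.
k=1: B_{2}/(2)! × [f^{(1)}(25) − f^{(1)}(5)] = 1/12 × (0.0400000 − 0.200000) = -0.0133333.
Partial sum through k=1: 54.8255.
k=2: B_{4}/(4)! × [f^{(3)}(25) − f^{(3)}(5)] = −1/720 × (0.000128000 − 0.0160000) = 2.20444e-05.
Partial sum through k=2: 54.8256.
k=3: B_{6}/(6)! × [f^{(5)}(25) − f^{(5)}(5)] = 1/30240 × (2.45760e-06 − 0.00768000) = -2.53887e-07.

S_3 ≈ 54.8256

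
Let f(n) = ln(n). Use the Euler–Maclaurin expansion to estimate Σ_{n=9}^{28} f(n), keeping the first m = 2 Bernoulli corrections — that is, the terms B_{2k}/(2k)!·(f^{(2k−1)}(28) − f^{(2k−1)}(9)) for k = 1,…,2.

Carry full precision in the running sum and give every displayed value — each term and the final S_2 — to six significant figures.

S_2 ≈ 57.2851

∫_9^28 ln(x) dx evaluates to 54.5267.
½[f(9) + f(28)] = ½[2.19722 + 3.33220] = 2.76471.
Running total after boundary: 57.2914.
k=1: B_{2}/(2)! × [f^{(1)}(28) − f^{(1)}(9)] = 1/12 × (0.0357143 − 0.111111) = -0.00628307.
Partial sum through k=1: 57.2851.
k=2: B_{4}/(4)! × [f^{(3)}(28) − f^{(3)}(9)] = −1/720 × (9.11079e-05 − 0.00274348) = 3.68386e-06.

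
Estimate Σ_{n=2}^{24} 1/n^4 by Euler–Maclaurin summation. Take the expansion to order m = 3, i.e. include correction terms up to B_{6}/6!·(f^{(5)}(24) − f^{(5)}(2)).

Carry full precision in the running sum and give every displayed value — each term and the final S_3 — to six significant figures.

The integral term ∫_2^24 1/x^4 dx = 0.0416426.
Endpoint term: (f(2) + f(24))/2 = (0.0625000 + 3.01408e-06)/2 = 0.0312515.
Running total after boundary: 0.0728941.
Correction k=1: B_{2}/2! · (f^{(1)}(24) − f^{(1)}(2)) = 1/12 · (-5.02347e-07 − (-0.125000)) = 0.0104166.
Running total after k=1: 0.0833107.
Correction k=2: B_{4}/4! · (f^{(3)}(24) − f^{(3)}(2)) = −1/720 · (-2.61639e-08 − (-0.937500)) = -0.00130208.
Running total after k=2: 0.0820086.
Correction k=3: B_{6}/6! · (f^{(5)}(24) − f^{(5)}(2)) = 1/30240 · (-2.54371e-09 − (-13.1250)) = 0.000434028.

S_3 ≈ 0.0824426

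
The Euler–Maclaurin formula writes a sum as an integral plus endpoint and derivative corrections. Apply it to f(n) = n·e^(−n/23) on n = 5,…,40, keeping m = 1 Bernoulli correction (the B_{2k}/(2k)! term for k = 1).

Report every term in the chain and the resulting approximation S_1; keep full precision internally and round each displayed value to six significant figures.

S_1 ≈ 269.083

Integral: ∫_5^40 x·e^(−x/23) dx = 263.622.
Endpoint term: (f(5) + f(40))/2 = (4.02308 + 7.02692)/2 = 5.52500.
Running total after boundary: 269.147.
k=1: B_{2}/(2)! × [f^{(1)}(40) − f^{(1)}(5)] = 1/12 × (-0.129845 − 0.629699) = -0.0632953.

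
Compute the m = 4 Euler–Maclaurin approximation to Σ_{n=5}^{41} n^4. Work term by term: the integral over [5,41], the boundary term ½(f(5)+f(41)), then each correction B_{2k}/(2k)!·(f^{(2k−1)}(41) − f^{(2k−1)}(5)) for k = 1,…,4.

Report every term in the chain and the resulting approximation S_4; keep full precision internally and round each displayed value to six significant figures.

S_4 ≈ 2.46067e+07

∫_5^41 x^4 dx evaluates to 2.31706e+07.
Endpoint term: (f(5) + f(41))/2 = (625.000 + 2.82576e+06)/2 = 1.41319e+06.
Integral + boundary = 2.45838e+07.
Order-1 term: 1/12 · (275684 − 500.000) = 22932.0.
Running total after k=1: 2.46067e+07.
Order-2 term: −1/720 · (984.000 − 120.000) = -1.20000.
Running total after k=2: 2.46067e+07.
Order-3 term: 1/30240 · (0.00000 − 0.00000) = 0.00000.
Running total after k=3: 2.46067e+07.
Order-4 term: −1/1209600 · (0.00000 − 0.00000) = 0.00000.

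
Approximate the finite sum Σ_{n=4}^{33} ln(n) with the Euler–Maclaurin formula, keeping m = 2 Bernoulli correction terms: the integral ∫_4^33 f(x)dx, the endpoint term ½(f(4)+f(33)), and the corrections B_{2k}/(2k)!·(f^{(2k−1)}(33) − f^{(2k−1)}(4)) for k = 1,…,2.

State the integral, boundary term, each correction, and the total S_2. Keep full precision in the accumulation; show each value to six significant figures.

S_2 ≈ 83.2627

The integral term ∫_4^33 ln(x) dx = 80.8396.
Endpoint term: (f(4) + f(33))/2 = (1.38629 + 3.49651)/2 = 2.44140.
So far: 83.2810.
k=1: B_{2}/(2)! × [f^{(1)}(33) − f^{(1)}(4)] = 1/12 × (0.0303030 − 0.250000) = -0.0183081.
After k=1: 83.2627.
k=2: B_{4}/(4)! × [f^{(3)}(33) − f^{(3)}(4)] = −1/720 × (5.56529e-05 − 0.0312500) = 4.33255e-05.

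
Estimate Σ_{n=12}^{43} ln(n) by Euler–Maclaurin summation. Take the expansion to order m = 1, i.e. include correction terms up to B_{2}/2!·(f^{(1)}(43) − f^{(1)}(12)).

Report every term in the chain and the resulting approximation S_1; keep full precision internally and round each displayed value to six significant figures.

Integral: ∫_12^43 ln(x) dx = 100.913.
Boundary: ½(f(12) + f(43)) = ½(2.48491 + 3.76120) = 3.12305.
So far: 104.036.
k=1: B_{2}/(2)! × [f^{(1)}(43) − f^{(1)}(12)] = 1/12 × (0.0232558 − 0.0833333) = -0.00500646.

S_1 ≈ 104.031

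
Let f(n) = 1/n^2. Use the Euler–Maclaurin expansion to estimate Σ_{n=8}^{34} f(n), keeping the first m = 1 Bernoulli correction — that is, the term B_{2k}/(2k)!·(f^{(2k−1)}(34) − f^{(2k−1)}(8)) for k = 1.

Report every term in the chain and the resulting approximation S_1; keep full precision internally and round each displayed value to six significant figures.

The integral term ∫_8^34 1/x^2 dx = 0.0955882.
Boundary: ½(f(8) + f(34)) = ½(0.0156250 + 0.000865052) = 0.00824503.
So far: 0.103833.
Order-1 term: 1/12 · (-5.08854e-05 − (-0.00390625)) = 0.000321280.

S_1 ≈ 0.104155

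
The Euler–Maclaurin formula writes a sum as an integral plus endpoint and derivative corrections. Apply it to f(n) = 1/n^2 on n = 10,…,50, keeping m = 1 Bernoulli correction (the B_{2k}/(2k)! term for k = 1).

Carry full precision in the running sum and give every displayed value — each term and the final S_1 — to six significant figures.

S_1 ≈ 0.0853653

Integral: ∫_10^50 1/x^2 dx = 0.0800000.
Boundary: ½(f(10) + f(50)) = ½(0.0100000 + 0.000400000) = 0.00520000.
Integral + boundary = 0.0852000.
Correction k=1: B_{2}/2! · (f^{(1)}(50) − f^{(1)}(10)) = 1/12 · (-1.60000e-05 − (-0.00200000)) = 0.000165333.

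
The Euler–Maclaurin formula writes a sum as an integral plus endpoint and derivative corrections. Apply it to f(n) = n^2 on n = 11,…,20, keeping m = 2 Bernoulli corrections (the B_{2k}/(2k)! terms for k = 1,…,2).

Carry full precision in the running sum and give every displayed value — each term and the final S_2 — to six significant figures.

S_2 ≈ 2485.00

Integral: ∫_11^20 x^2 dx = 2223.00.
½[f(11) + f(20)] = ½[121.000 + 400.000] = 260.500.
So far: 2483.50.
k=1: B_{2}/(2)! × [f^{(1)}(20) − f^{(1)}(11)] = 1/12 × (40.0000 − 22.0000) = 1.50000.
After k=1: 2485.00.
k=2: B_{4}/(4)! × [f^{(3)}(20) − f^{(3)}(11)] = −1/720 × (0.00000 − 0.00000) = 0.00000.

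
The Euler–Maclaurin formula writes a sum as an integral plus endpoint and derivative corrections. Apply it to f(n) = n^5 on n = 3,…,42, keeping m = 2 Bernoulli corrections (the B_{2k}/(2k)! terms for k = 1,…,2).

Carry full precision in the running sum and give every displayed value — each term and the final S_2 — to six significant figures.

∫_3^42 x^5 dx evaluates to 9.14839e+08.
Endpoint term: (f(3) + f(42))/2 = (243.000 + 1.30691e+08)/2 = 6.53457e+07.
Running total after boundary: 9.80184e+08.
k=1: B_{2}/(2)! × [f^{(1)}(42) − f^{(1)}(3)] = 1/12 × (1.55585e+07 − 405.000) = 1.29651e+06.
Running total after k=1: 9.81481e+08.
k=2: B_{4}/(4)! × [f^{(3)}(42) − f^{(3)}(3)] = −1/720 × (105840 − 540.000) = -146.250.

S_2 ≈ 9.81481e+08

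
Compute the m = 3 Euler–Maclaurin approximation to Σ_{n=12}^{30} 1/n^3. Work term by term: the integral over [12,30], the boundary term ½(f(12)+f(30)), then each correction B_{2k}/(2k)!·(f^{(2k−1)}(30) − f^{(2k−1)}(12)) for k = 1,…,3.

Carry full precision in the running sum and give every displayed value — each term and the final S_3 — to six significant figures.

S_3 ≈ 0.00323626

The integral term ∫_12^30 1/x^3 dx = 0.00291667.
Boundary: ½(f(12) + f(30)) = ½(0.000578704 + 3.70370e-05) = 0.000307870.
Running total after boundary: 0.00322454.
Correction k=1: B_{2}/2! · (f^{(1)}(30) − f^{(1)}(12)) = 1/12 · (-3.70370e-06 − (-0.000144676)) = 1.17477e-05.
Partial sum through k=1: 0.00323628.
Correction k=2: B_{4}/4! · (f^{(3)}(30) − f^{(3)}(12)) = −1/720 · (-8.23045e-08 − (-2.00939e-05)) = -2.77939e-08.
Partial sum through k=2: 0.00323626.
Correction k=3: B_{6}/6! · (f^{(5)}(30) − f^{(5)}(12)) = 1/30240 · (-3.84088e-09 − (-5.86071e-06)) = 1.93680e-10.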